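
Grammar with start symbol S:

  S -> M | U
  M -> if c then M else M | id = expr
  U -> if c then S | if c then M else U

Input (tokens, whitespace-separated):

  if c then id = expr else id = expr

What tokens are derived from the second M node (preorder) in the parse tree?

[S [M if c then [M id = expr] else [M id = expr]]]

id = expr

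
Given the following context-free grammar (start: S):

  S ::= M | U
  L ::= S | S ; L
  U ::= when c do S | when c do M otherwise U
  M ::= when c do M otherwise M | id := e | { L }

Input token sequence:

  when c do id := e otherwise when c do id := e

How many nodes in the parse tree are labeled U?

[S [U when c do [M id := e] otherwise [U when c do [S [M id := e]]]]]

2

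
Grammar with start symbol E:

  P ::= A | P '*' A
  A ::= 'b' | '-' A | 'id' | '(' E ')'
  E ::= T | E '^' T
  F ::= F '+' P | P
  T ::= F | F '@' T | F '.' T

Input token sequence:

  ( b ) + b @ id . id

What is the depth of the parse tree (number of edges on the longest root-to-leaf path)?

11

[E [T [F [F [P [A ( [E [T [F [P [A b]]]]] )]]] + [P [A b]]] @ [T [F [P [A id]]] . [T [F [P [A id]]]]]]]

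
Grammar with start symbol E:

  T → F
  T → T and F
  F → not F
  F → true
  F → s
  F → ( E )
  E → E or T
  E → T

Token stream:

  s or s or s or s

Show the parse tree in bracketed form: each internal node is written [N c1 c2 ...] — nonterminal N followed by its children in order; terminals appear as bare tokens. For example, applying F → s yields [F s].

E
E or T
E or T or T
E or T or T or T
T or T or T or T
F or T or T or T
s or T or T or T
s or F or T or T
s or s or T or T
s or s or F or T
s or s or s or T
s or s or s or F
s or s or s or s

[E [E [E [E [T [F s]]] or [T [F s]]] or [T [F s]]] or [T [F s]]]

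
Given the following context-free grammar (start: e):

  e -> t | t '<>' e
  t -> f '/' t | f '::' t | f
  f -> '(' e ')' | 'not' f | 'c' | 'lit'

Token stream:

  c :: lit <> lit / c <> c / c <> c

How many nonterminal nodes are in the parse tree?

18

[e [t [f c] :: [t [f lit]]] <> [e [t [f lit] / [t [f c]]] <> [e [t [f c] / [t [f c]]] <> [e [t [f c]]]]]]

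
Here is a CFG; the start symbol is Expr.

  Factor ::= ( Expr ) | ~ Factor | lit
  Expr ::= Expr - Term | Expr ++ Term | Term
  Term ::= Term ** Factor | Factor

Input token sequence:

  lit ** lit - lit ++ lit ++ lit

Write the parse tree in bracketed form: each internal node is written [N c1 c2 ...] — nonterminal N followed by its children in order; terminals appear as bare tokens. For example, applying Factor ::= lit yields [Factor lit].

[Expr [Expr [Expr [Expr [Term [Term [Factor lit]] ** [Factor lit]]] - [Term [Factor lit]]] ++ [Term [Factor lit]]] ++ [Term [Factor lit]]]

Expr
Expr ++ Term
Expr ++ Term ++ Term
Expr - Term ++ Term ++ Term
Term - Term ++ Term ++ Term
Term ** Factor - Term ++ Term ++ Term
Factor ** Factor - Term ++ Term ++ Term
lit ** Factor - Term ++ Term ++ Term
lit ** lit - Term ++ Term ++ Term
lit ** lit - Factor ++ Term ++ Term
lit ** lit - lit ++ Term ++ Term
lit ** lit - lit ++ Factor ++ Term
lit ** lit - lit ++ lit ++ Term
lit ** lit - lit ++ lit ++ Factor
lit ** lit - lit ++ lit ++ lit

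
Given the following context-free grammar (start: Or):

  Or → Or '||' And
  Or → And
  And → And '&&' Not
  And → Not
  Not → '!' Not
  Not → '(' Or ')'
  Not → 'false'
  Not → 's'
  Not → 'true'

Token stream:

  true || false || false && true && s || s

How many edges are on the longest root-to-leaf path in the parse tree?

6

[Or [Or [Or [Or [And [Not true]]] || [And [Not false]]] || [And [And [And [Not false]] && [Not true]] && [Not s]]] || [And [Not s]]]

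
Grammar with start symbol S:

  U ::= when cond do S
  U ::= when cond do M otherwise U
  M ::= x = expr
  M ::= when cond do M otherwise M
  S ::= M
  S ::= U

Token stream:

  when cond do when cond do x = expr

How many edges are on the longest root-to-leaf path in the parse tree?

6

[S [U when cond do [S [U when cond do [S [M x = expr]]]]]]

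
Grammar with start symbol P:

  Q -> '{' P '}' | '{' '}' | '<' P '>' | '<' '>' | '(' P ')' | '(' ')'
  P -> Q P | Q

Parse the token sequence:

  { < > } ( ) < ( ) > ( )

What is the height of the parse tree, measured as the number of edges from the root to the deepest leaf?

6

[P [Q { [P [Q < >]] }] [P [Q ( )] [P [Q < [P [Q ( )]] >] [P [Q ( )]]]]]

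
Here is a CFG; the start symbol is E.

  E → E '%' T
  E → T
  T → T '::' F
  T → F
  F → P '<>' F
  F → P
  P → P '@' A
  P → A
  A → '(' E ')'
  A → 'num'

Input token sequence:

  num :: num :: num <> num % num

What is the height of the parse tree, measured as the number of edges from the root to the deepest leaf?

[E [E [T [T [T [F [P [A num]]]] :: [F [P [A num]]]] :: [F [P [A num]] <> [F [P [A num]]]]]] % [T [F [P [A num]]]]]

8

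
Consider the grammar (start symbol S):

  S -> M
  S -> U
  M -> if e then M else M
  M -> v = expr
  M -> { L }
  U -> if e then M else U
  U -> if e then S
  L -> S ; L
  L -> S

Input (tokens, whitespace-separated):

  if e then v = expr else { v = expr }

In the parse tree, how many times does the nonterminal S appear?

2

[S [M if e then [M v = expr] else [M { [L [S [M v = expr]]] }]]]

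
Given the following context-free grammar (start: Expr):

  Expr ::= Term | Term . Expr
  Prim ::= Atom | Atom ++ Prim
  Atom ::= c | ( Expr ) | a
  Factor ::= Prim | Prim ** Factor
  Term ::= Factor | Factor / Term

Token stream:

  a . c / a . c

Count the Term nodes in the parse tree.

[Expr [Term [Factor [Prim [Atom a]]]] . [Expr [Term [Factor [Prim [Atom c]]] / [Term [Factor [Prim [Atom a]]]]] . [Expr [Term [Factor [Prim [Atom c]]]]]]]

4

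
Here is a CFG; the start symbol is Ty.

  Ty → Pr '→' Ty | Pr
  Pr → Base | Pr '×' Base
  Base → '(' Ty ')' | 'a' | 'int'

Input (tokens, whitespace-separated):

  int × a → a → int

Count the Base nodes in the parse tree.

[Ty [Pr [Pr [Base int]] × [Base a]] → [Ty [Pr [Base a]] → [Ty [Pr [Base int]]]]]

4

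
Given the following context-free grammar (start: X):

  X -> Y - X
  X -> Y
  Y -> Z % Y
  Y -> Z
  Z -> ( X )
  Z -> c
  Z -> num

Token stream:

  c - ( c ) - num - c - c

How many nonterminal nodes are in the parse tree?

18

[X [Y [Z c]] - [X [Y [Z ( [X [Y [Z c]]] )]] - [X [Y [Z num]] - [X [Y [Z c]] - [X [Y [Z c]]]]]]]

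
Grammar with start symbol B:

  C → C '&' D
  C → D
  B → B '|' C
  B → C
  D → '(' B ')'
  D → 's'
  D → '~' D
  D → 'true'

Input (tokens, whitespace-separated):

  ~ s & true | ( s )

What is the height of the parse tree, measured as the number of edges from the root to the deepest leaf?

[B [B [C [C [D ~ [D s]]] & [D true]]] | [C [D ( [B [C [D s]]] )]]]

6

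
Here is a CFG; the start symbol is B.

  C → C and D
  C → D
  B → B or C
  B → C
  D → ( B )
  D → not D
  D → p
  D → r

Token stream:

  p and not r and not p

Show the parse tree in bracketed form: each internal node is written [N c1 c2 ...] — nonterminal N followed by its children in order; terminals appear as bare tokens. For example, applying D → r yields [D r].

[B [C [C [C [D p]] and [D not [D r]]] and [D not [D p]]]]

B
C
C and D
C and D and D
D and D and D
p and D and D
p and not D and D
p and not r and D
p and not r and not D
p and not r and not p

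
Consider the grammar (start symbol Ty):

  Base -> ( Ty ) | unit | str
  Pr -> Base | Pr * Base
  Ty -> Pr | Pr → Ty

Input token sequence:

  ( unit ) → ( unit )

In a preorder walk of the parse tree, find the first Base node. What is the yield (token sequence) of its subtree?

( unit )

[Ty [Pr [Base ( [Ty [Pr [Base unit]]] )]] → [Ty [Pr [Base ( [Ty [Pr [Base unit]]] )]]]]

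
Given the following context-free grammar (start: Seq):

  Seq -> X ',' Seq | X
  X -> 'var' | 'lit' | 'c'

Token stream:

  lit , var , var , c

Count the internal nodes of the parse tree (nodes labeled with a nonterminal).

[Seq [X lit] , [Seq [X var] , [Seq [X var] , [Seq [X c]]]]]

8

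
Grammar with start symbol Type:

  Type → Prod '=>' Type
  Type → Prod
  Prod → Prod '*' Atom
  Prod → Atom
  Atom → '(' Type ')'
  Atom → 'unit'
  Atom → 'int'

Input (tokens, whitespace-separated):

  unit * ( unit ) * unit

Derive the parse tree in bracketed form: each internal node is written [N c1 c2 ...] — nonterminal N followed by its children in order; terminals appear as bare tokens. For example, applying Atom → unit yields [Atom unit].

[Type [Prod [Prod [Prod [Atom unit]] * [Atom ( [Type [Prod [Atom unit]]] )]] * [Atom unit]]]

Type
Prod
Prod * Atom
Prod * Atom * Atom
Atom * Atom * Atom
unit * Atom * Atom
unit * ( Type ) * Atom
unit * ( Prod ) * Atom
unit * ( Atom ) * Atom
unit * ( unit ) * Atom
unit * ( unit ) * unit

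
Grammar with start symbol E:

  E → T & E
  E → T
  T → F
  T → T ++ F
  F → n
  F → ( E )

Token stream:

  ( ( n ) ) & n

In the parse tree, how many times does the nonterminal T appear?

[E [T [F ( [E [T [F ( [E [T [F n]]] )]]] )]] & [E [T [F n]]]]

4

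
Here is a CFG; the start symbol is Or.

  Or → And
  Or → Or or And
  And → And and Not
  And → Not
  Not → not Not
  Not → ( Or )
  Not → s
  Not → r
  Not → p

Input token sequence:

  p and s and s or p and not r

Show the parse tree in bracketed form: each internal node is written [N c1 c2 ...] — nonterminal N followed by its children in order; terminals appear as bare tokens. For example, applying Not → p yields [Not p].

Or
Or or And
And or And
And and Not or And
And and Not and Not or And
Not and Not and Not or And
p and Not and Not or And
p and s and Not or And
p and s and s or And
p and s and s or And and Not
p and s and s or Not and Not
p and s and s or p and Not
p and s and s or p and not Not
p and s and s or p and not r

[Or [Or [And [And [And [Not p]] and [Not s]] and [Not s]]] or [And [And [Not p]] and [Not not [Not r]]]]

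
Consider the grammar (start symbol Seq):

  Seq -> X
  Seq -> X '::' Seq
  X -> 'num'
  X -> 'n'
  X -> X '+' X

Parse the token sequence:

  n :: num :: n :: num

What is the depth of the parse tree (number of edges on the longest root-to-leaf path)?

[Seq [X n] :: [Seq [X num] :: [Seq [X n] :: [Seq [X num]]]]]

5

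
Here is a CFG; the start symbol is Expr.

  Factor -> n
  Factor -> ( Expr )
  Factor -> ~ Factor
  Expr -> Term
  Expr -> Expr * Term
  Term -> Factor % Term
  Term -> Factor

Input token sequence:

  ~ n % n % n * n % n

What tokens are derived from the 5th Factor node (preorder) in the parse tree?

[Expr [Expr [Term [Factor ~ [Factor n]] % [Term [Factor n] % [Term [Factor n]]]]] * [Term [Factor n] % [Term [Factor n]]]]

n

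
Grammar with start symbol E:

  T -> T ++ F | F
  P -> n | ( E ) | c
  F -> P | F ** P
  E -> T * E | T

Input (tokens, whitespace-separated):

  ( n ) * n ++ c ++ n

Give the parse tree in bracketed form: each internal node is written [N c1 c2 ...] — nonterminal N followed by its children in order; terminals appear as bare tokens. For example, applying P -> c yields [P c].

[E [T [F [P ( [E [T [F [P n]]]] )]]] * [E [T [T [T [F [P n]]] ++ [F [P c]]] ++ [F [P n]]]]]

E
T * E
F * E
P * E
( E ) * E
( T ) * E
( F ) * E
( P ) * E
( n ) * E
( n ) * T
( n ) * T ++ F
( n ) * T ++ F ++ F
( n ) * F ++ F ++ F
( n ) * P ++ F ++ F
( n ) * n ++ F ++ F
( n ) * n ++ P ++ F
( n ) * n ++ c ++ F
( n ) * n ++ c ++ P
( n ) * n ++ c ++ n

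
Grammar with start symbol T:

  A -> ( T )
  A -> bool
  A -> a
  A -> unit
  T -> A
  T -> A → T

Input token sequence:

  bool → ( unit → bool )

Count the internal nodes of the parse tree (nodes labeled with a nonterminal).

8

[T [A bool] → [T [A ( [T [A unit] → [T [A bool]]] )]]]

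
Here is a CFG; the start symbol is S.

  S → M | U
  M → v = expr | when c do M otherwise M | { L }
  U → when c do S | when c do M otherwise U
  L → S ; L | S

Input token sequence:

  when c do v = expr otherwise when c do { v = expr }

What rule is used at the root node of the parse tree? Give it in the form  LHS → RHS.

[S [U when c do [M v = expr] otherwise [U when c do [S [M { [L [S [M v = expr]]] }]]]]]

S → U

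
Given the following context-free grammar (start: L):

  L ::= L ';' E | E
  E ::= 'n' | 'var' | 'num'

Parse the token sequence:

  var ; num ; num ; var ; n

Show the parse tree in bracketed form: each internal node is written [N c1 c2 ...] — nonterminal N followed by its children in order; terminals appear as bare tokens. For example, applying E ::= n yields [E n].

[L [L [L [L [L [E var]] ; [E num]] ; [E num]] ; [E var]] ; [E n]]

L
L ; E
L ; E ; E
L ; E ; E ; E
L ; E ; E ; E ; E
E ; E ; E ; E ; E
var ; E ; E ; E ; E
var ; num ; E ; E ; E
var ; num ; num ; E ; E
var ; num ; num ; var ; E
var ; num ; num ; var ; n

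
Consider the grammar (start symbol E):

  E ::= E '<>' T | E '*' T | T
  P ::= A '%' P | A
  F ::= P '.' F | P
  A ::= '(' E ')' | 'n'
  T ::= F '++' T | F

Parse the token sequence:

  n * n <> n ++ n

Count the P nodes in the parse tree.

[E [E [E [T [F [P [A n]]]]] * [T [F [P [A n]]]]] <> [T [F [P [A n]]] ++ [T [F [P [A n]]]]]]

4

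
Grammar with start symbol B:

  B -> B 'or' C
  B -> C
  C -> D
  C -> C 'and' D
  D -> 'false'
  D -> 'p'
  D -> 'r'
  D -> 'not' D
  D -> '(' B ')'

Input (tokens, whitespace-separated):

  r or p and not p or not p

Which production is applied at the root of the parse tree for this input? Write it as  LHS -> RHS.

B -> B 'or' C

[B [B [B [C [D r]]] or [C [C [D p]] and [D not [D p]]]] or [C [D not [D p]]]]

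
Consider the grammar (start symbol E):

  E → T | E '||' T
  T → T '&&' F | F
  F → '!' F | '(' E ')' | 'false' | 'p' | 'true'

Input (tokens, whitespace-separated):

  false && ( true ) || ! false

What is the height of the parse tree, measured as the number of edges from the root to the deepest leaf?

7

[E [E [T [T [F false]] && [F ( [E [T [F true]]] )]]] || [T [F ! [F false]]]]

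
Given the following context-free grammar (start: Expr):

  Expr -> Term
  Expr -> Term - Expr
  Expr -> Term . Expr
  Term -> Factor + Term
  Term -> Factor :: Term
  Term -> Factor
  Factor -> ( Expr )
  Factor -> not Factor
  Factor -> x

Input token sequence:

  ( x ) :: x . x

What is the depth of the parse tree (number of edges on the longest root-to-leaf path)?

6

[Expr [Term [Factor ( [Expr [Term [Factor x]]] )] :: [Term [Factor x]]] . [Expr [Term [Factor x]]]]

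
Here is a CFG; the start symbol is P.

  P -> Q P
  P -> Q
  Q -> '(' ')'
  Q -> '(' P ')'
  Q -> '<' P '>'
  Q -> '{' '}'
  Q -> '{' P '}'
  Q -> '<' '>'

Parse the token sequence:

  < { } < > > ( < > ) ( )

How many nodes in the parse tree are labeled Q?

6

[P [Q < [P [Q { }] [P [Q < >]]] >] [P [Q ( [P [Q < >]] )] [P [Q ( )]]]]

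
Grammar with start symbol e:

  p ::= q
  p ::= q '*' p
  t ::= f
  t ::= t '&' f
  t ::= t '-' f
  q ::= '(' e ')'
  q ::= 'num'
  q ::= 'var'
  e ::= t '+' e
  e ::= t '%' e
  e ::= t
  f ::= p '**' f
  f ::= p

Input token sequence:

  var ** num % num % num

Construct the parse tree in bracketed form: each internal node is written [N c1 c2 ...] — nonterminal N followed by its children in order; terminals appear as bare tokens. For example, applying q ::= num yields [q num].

e
t % e
f % e
p ** f % e
q ** f % e
var ** f % e
var ** p % e
var ** q % e
var ** num % e
var ** num % t % e
var ** num % f % e
var ** num % p % e
var ** num % q % e
var ** num % num % e
var ** num % num % t
var ** num % num % f
var ** num % num % p
var ** num % num % q
var ** num % num % num

[e [t [f [p [q var]] ** [f [p [q num]]]]] % [e [t [f [p [q num]]]] % [e [t [f [p [q num]]]]]]]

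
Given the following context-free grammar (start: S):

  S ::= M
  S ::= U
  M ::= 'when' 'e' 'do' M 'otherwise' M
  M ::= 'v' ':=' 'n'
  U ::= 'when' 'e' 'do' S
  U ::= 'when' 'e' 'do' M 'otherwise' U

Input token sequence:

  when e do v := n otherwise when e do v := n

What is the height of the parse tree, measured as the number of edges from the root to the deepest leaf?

5

[S [U when e do [M v := n] otherwise [U when e do [S [M v := n]]]]]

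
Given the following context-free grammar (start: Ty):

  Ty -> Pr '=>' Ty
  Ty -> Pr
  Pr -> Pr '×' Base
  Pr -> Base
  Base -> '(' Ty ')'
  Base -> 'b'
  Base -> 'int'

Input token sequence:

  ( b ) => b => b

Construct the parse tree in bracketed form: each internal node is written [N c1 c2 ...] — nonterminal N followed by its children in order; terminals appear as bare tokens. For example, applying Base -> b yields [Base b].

Ty
Pr => Ty
Base => Ty
( Ty ) => Ty
( Pr ) => Ty
( Base ) => Ty
( b ) => Ty
( b ) => Pr => Ty
( b ) => Base => Ty
( b ) => b => Ty
( b ) => b => Pr
( b ) => b => Base
( b ) => b => b

[Ty [Pr [Base ( [Ty [Pr [Base b]]] )]] => [Ty [Pr [Base b]] => [Ty [Pr [Base b]]]]]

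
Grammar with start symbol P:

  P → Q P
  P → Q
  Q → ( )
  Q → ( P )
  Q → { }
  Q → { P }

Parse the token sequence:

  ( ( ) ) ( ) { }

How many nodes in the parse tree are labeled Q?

[P [Q ( [P [Q ( )]] )] [P [Q ( )] [P [Q { }]]]]

4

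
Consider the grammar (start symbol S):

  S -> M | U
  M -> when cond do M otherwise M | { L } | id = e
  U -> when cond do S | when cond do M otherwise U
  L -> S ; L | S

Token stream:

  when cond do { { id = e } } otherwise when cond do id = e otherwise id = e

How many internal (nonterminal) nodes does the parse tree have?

12

[S [M when cond do [M { [L [S [M { [L [S [M id = e]]] }]]] }] otherwise [M when cond do [M id = e] otherwise [M id = e]]]]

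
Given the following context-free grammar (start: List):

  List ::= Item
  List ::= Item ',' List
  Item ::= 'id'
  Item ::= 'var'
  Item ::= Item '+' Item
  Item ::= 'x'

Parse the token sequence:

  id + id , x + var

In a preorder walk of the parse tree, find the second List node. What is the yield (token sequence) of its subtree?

[List [Item [Item id] + [Item id]] , [List [Item [Item x] + [Item var]]]]

x + var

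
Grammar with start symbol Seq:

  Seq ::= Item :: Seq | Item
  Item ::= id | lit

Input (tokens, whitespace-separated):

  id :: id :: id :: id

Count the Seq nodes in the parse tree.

[Seq [Item id] :: [Seq [Item id] :: [Seq [Item id] :: [Seq [Item id]]]]]

4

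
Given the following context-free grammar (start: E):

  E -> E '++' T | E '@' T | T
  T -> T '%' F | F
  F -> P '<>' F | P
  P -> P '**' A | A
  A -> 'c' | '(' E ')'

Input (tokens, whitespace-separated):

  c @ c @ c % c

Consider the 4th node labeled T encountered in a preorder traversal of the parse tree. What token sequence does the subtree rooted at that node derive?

[E [E [E [T [F [P [A c]]]]] @ [T [F [P [A c]]]]] @ [T [T [F [P [A c]]]] % [F [P [A c]]]]]

c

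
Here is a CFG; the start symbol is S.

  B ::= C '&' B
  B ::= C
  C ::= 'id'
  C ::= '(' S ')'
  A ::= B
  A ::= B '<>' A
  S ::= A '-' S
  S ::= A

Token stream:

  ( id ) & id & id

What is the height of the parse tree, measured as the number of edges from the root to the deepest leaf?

8

[S [A [B [C ( [S [A [B [C id]]]] )] & [B [C id] & [B [C id]]]]]]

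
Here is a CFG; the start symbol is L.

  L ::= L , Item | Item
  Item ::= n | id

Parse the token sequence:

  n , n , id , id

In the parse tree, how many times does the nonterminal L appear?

4

[L [L [L [L [Item n]] , [Item n]] , [Item id]] , [Item id]]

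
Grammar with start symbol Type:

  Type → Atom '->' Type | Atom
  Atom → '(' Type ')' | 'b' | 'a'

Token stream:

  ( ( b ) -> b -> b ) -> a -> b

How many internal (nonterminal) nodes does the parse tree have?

[Type [Atom ( [Type [Atom ( [Type [Atom b]] )] -> [Type [Atom b] -> [Type [Atom b]]]] )] -> [Type [Atom a] -> [Type [Atom b]]]]

14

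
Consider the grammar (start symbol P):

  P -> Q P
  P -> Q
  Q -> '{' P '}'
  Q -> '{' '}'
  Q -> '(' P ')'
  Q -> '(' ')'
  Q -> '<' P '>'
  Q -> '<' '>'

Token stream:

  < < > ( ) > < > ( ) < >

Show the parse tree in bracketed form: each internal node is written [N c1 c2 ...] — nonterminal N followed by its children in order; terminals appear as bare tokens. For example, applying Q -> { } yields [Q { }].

[P [Q < [P [Q < >] [P [Q ( )]]] >] [P [Q < >] [P [Q ( )] [P [Q < >]]]]]

P
Q P
< P > P
< Q P > P
< < > P > P
< < > Q > P
< < > ( ) > P
< < > ( ) > Q P
< < > ( ) > < > P
< < > ( ) > < > Q P
< < > ( ) > < > ( ) P
< < > ( ) > < > ( ) Q
< < > ( ) > < > ( ) < >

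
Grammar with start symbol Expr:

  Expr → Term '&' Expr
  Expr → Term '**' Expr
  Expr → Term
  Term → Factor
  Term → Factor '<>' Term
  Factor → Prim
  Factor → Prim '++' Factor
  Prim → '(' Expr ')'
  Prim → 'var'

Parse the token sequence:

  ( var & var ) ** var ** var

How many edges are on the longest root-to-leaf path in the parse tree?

9

[Expr [Term [Factor [Prim ( [Expr [Term [Factor [Prim var]]] & [Expr [Term [Factor [Prim var]]]]] )]]] ** [Expr [Term [Factor [Prim var]]] ** [Expr [Term [Factor [Prim var]]]]]]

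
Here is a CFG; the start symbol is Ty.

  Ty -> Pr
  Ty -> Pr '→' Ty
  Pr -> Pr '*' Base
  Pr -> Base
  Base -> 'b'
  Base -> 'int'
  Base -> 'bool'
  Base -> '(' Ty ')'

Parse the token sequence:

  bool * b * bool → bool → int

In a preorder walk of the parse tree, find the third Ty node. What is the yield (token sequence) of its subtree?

[Ty [Pr [Pr [Pr [Base bool]] * [Base b]] * [Base bool]] → [Ty [Pr [Base bool]] → [Ty [Pr [Base int]]]]]

int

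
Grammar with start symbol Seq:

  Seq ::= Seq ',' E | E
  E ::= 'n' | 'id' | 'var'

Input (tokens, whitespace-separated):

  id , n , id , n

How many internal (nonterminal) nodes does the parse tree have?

[Seq [Seq [Seq [Seq [E id]] , [E n]] , [E id]] , [E n]]

8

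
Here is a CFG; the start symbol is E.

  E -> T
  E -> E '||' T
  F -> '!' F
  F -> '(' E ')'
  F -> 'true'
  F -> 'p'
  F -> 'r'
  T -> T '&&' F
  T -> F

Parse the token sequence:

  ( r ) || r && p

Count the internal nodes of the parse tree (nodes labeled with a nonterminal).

[E [E [T [F ( [E [T [F r]]] )]]] || [T [T [F r]] && [F p]]]

11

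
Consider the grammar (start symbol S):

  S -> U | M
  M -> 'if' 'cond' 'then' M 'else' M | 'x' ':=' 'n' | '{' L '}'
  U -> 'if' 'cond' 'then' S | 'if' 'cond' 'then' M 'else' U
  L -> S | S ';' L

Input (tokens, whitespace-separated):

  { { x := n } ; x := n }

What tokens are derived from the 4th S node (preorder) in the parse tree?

x := n

[S [M { [L [S [M { [L [S [M x := n]]] }]] ; [L [S [M x := n]]]] }]]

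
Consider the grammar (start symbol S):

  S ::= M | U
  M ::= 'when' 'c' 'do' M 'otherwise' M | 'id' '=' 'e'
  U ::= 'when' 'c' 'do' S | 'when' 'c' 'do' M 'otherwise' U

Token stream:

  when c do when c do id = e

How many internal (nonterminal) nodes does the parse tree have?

6

[S [U when c do [S [U when c do [S [M id = e]]]]]]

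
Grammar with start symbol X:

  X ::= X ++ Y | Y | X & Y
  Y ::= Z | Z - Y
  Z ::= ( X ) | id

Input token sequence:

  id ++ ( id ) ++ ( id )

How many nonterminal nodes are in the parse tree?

15

[X [X [X [Y [Z id]]] ++ [Y [Z ( [X [Y [Z id]]] )]]] ++ [Y [Z ( [X [Y [Z id]]] )]]]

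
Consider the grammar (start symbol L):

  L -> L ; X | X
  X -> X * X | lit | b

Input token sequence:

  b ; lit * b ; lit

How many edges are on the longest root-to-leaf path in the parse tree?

4

[L [L [L [X b]] ; [X [X lit] * [X b]]] ; [X lit]]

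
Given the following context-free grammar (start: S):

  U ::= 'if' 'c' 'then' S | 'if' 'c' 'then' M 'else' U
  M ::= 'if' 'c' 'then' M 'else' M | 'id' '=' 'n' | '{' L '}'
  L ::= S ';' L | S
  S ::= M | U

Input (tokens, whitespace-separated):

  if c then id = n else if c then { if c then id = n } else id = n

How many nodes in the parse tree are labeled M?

6

[S [M if c then [M id = n] else [M if c then [M { [L [S [U if c then [S [M id = n]]]]] }] else [M id = n]]]]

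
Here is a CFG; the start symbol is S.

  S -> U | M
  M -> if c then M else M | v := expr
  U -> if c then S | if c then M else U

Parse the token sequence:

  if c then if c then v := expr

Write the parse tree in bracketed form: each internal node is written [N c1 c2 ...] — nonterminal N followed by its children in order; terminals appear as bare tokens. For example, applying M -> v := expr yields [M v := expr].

S
U
if c then S
if c then U
if c then if c then S
if c then if c then M
if c then if c then v := expr

[S [U if c then [S [U if c then [S [M v := expr]]]]]]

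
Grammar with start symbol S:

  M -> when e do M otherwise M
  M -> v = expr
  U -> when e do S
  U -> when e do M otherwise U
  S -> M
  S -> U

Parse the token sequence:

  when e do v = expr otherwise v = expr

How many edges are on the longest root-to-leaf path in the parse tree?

[S [M when e do [M v = expr] otherwise [M v = expr]]]

3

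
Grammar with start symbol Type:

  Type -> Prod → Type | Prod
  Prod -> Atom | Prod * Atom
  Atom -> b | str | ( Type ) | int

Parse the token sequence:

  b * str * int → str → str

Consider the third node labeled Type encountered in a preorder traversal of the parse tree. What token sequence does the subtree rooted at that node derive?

[Type [Prod [Prod [Prod [Atom b]] * [Atom str]] * [Atom int]] → [Type [Prod [Atom str]] → [Type [Prod [Atom str]]]]]

str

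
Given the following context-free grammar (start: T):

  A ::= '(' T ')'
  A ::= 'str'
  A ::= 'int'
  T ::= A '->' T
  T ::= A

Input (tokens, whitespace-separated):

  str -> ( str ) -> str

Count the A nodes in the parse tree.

4

[T [A str] -> [T [A ( [T [A str]] )] -> [T [A str]]]]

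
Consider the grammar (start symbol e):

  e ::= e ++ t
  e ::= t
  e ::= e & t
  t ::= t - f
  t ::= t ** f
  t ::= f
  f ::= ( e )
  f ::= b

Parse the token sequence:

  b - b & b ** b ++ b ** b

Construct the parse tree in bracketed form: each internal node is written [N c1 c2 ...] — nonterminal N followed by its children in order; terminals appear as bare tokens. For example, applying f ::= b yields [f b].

e
e ++ t
e & t ++ t
t & t ++ t
t - f & t ++ t
f - f & t ++ t
b - f & t ++ t
b - b & t ++ t
b - b & t ** f ++ t
b - b & f ** f ++ t
b - b & b ** f ++ t
b - b & b ** b ++ t
b - b & b ** b ++ t ** f
b - b & b ** b ++ f ** f
b - b & b ** b ++ b ** f
b - b & b ** b ++ b ** b

[e [e [e [t [t [f b]] - [f b]]] & [t [t [f b]] ** [f b]]] ++ [t [t [f b]] ** [f b]]]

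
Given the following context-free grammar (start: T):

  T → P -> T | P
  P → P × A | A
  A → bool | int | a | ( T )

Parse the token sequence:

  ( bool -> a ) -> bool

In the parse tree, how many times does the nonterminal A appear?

[T [P [A ( [T [P [A bool]] -> [T [P [A a]]]] )]] -> [T [P [A bool]]]]

4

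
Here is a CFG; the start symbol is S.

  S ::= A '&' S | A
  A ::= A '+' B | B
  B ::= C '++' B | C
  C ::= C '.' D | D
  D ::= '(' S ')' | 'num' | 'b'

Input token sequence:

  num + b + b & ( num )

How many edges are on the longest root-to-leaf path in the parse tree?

11

[S [A [A [A [B [C [D num]]]] + [B [C [D b]]]] + [B [C [D b]]]] & [S [A [B [C [D ( [S [A [B [C [D num]]]]] )]]]]]]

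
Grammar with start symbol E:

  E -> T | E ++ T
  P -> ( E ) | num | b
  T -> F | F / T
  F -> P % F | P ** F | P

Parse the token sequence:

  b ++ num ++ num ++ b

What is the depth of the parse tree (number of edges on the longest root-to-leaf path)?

[E [E [E [E [T [F [P b]]]] ++ [T [F [P num]]]] ++ [T [F [P num]]]] ++ [T [F [P b]]]]

7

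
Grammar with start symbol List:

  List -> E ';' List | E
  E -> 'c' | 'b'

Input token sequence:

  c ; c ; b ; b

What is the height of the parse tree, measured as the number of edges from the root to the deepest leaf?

5

[List [E c] ; [List [E c] ; [List [E b] ; [List [E b]]]]]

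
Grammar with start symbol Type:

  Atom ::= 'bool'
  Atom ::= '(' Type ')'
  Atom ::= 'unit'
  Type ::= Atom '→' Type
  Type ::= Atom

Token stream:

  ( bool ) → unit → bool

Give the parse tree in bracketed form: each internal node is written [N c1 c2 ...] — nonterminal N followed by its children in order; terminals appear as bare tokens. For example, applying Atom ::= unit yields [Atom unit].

[Type [Atom ( [Type [Atom bool]] )] → [Type [Atom unit] → [Type [Atom bool]]]]

Type
Atom → Type
( Type ) → Type
( Atom ) → Type
( bool ) → Type
( bool ) → Atom → Type
( bool ) → unit → Type
( bool ) → unit → Atom
( bool ) → unit → bool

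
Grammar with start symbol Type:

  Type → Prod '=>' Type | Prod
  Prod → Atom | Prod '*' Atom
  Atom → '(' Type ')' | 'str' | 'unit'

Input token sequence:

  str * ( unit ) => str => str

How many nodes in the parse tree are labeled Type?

4

[Type [Prod [Prod [Atom str]] * [Atom ( [Type [Prod [Atom unit]]] )]] => [Type [Prod [Atom str]] => [Type [Prod [Atom str]]]]]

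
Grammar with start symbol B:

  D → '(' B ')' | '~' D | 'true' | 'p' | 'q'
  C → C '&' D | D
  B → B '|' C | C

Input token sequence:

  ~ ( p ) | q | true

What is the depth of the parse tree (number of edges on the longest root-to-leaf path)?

[B [B [B [C [D ~ [D ( [B [C [D p]]] )]]]] | [C [D q]]] | [C [D true]]]

9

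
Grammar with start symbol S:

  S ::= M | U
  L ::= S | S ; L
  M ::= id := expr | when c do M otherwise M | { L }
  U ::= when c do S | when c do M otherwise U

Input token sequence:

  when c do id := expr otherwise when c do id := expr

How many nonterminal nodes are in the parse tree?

6

[S [U when c do [M id := expr] otherwise [U when c do [S [M id := expr]]]]]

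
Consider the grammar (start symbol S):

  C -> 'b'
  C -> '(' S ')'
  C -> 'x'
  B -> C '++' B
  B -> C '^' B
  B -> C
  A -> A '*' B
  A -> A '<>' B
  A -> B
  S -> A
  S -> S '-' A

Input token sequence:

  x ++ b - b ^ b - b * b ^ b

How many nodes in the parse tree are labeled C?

7

[S [S [S [A [B [C x] ++ [B [C b]]]]] - [A [B [C b] ^ [B [C b]]]]] - [A [A [B [C b]]] * [B [C b] ^ [B [C b]]]]]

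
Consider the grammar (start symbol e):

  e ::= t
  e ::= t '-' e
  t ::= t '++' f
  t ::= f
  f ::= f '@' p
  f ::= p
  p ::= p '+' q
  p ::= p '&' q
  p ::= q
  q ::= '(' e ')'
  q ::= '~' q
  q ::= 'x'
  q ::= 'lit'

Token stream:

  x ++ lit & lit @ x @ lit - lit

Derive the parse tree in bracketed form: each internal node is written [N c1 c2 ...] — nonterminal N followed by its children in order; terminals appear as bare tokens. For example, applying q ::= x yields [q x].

e
t - e
t ++ f - e
f ++ f - e
p ++ f - e
q ++ f - e
x ++ f - e
x ++ f @ p - e
x ++ f @ p @ p - e
x ++ p @ p @ p - e
x ++ p & q @ p @ p - e
x ++ q & q @ p @ p - e
x ++ lit & q @ p @ p - e
x ++ lit & lit @ p @ p - e
x ++ lit & lit @ q @ p - e
x ++ lit & lit @ x @ p - e
x ++ lit & lit @ x @ q - e
x ++ lit & lit @ x @ lit - e
x ++ lit & lit @ x @ lit - t
x ++ lit & lit @ x @ lit - f
x ++ lit & lit @ x @ lit - p
x ++ lit & lit @ x @ lit - q
x ++ lit & lit @ x @ lit - lit

[e [t [t [f [p [q x]]]] ++ [f [f [f [p [p [q lit]] & [q lit]]] @ [p [q x]]] @ [p [q lit]]]] - [e [t [f [p [q lit]]]]]]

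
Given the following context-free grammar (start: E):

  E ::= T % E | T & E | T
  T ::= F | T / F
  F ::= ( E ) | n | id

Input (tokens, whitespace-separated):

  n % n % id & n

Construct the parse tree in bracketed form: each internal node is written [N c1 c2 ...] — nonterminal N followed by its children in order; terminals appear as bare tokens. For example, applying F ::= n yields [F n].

E
T % E
F % E
n % E
n % T % E
n % F % E
n % n % E
n % n % T & E
n % n % F & E
n % n % id & E
n % n % id & T
n % n % id & F
n % n % id & n

[E [T [F n]] % [E [T [F n]] % [E [T [F id]] & [E [T [F n]]]]]]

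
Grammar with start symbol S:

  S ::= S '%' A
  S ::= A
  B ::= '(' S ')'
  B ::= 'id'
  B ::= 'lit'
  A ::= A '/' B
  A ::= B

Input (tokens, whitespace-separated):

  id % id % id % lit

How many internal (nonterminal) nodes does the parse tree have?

12

[S [S [S [S [A [B id]]] % [A [B id]]] % [A [B id]]] % [A [B lit]]]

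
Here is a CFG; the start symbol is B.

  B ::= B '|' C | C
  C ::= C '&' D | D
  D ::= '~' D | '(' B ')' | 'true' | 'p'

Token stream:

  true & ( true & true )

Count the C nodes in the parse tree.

4

[B [C [C [D true]] & [D ( [B [C [C [D true]] & [D true]]] )]]]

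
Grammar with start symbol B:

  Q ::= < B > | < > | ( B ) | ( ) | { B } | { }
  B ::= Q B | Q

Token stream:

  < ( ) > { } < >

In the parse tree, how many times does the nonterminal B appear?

4

[B [Q < [B [Q ( )]] >] [B [Q { }] [B [Q < >]]]]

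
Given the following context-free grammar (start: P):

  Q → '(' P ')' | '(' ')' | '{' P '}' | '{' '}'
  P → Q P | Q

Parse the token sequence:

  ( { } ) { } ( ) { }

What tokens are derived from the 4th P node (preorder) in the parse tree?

[P [Q ( [P [Q { }]] )] [P [Q { }] [P [Q ( )] [P [Q { }]]]]]

( ) { }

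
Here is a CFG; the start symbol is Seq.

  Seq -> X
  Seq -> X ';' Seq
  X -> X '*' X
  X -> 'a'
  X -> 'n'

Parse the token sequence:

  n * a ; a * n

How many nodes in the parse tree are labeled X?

[Seq [X [X n] * [X a]] ; [Seq [X [X a] * [X n]]]]

6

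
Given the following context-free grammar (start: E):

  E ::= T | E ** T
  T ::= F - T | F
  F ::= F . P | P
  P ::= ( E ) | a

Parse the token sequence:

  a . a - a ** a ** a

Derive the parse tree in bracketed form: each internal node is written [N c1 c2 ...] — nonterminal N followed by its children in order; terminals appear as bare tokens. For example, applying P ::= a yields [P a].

[E [E [E [T [F [F [P a]] . [P a]] - [T [F [P a]]]]] ** [T [F [P a]]]] ** [T [F [P a]]]]

E
E ** T
E ** T ** T
T ** T ** T
F - T ** T ** T
F . P - T ** T ** T
P . P - T ** T ** T
a . P - T ** T ** T
a . a - T ** T ** T
a . a - F ** T ** T
a . a - P ** T ** T
a . a - a ** T ** T
a . a - a ** F ** T
a . a - a ** P ** T
a . a - a ** a ** T
a . a - a ** a ** F
a . a - a ** a ** P
a . a - a ** a ** a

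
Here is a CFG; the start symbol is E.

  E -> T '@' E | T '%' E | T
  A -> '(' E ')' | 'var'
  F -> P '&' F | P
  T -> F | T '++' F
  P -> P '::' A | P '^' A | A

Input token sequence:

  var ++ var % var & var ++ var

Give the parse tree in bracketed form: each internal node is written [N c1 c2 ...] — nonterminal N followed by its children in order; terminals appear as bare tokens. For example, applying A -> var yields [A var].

[E [T [T [F [P [A var]]]] ++ [F [P [A var]]]] % [E [T [T [F [P [A var]] & [F [P [A var]]]]] ++ [F [P [A var]]]]]]

E
T % E
T ++ F % E
F ++ F % E
P ++ F % E
A ++ F % E
var ++ F % E
var ++ P % E
var ++ A % E
var ++ var % E
var ++ var % T
var ++ var % T ++ F
var ++ var % F ++ F
var ++ var % P & F ++ F
var ++ var % A & F ++ F
var ++ var % var & F ++ F
var ++ var % var & P ++ F
var ++ var % var & A ++ F
var ++ var % var & var ++ F
var ++ var % var & var ++ P
var ++ var % var & var ++ A
var ++ var % var & var ++ var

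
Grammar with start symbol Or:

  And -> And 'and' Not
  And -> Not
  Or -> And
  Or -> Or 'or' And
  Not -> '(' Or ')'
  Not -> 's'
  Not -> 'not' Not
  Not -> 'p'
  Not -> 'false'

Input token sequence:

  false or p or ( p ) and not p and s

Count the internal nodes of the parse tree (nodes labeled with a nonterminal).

17

[Or [Or [Or [And [Not false]]] or [And [Not p]]] or [And [And [And [Not ( [Or [And [Not p]]] )]] and [Not not [Not p]]] and [Not s]]]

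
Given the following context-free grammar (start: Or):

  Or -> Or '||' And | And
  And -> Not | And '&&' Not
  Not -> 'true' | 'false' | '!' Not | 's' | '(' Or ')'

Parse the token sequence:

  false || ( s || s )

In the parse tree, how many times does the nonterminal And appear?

4

[Or [Or [And [Not false]]] || [And [Not ( [Or [Or [And [Not s]]] || [And [Not s]]] )]]]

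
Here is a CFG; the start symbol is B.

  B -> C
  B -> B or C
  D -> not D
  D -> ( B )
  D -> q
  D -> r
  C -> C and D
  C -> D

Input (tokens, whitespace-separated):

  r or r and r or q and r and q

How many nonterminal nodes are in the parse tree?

15

[B [B [B [C [D r]]] or [C [C [D r]] and [D r]]] or [C [C [C [D q]] and [D r]] and [D q]]]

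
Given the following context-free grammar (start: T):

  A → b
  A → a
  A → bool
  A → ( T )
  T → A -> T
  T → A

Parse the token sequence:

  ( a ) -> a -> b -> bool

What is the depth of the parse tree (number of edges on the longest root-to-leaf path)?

[T [A ( [T [A a]] )] -> [T [A a] -> [T [A b] -> [T [A bool]]]]]

5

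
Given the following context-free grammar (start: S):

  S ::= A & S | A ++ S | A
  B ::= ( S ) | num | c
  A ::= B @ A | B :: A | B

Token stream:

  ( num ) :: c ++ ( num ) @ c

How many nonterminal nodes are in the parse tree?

16

[S [A [B ( [S [A [B num]]] )] :: [A [B c]]] ++ [S [A [B ( [S [A [B num]]] )] @ [A [B c]]]]]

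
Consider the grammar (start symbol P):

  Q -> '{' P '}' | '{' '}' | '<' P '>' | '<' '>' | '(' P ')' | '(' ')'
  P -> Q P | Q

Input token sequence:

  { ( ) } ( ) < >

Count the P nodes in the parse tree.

4

[P [Q { [P [Q ( )]] }] [P [Q ( )] [P [Q < >]]]]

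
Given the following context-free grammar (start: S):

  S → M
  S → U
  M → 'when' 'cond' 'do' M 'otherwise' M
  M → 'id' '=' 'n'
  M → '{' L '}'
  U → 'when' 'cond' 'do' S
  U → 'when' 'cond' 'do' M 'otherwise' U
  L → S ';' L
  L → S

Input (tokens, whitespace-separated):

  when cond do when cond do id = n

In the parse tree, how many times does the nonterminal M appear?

[S [U when cond do [S [U when cond do [S [M id = n]]]]]]

1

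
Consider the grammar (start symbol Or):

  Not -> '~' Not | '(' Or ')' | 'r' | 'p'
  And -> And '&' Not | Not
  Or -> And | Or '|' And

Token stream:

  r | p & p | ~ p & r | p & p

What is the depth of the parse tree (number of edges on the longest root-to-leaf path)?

[Or [Or [Or [Or [And [Not r]]] | [And [And [Not p]] & [Not p]]] | [And [And [Not ~ [Not p]]] & [Not r]]] | [And [And [Not p]] & [Not p]]]

6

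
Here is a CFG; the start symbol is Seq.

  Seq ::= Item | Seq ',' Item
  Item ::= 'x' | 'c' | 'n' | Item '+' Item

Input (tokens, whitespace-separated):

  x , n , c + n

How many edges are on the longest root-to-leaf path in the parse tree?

[Seq [Seq [Seq [Item x]] , [Item n]] , [Item [Item c] + [Item n]]]

4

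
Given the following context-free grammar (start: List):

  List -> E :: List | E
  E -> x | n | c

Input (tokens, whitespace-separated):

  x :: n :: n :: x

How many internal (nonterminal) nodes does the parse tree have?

[List [E x] :: [List [E n] :: [List [E n] :: [List [E x]]]]]

8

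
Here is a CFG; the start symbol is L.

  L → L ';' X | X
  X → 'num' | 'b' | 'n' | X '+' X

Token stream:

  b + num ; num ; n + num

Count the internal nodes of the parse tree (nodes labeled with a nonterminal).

10

[L [L [L [X [X b] + [X num]]] ; [X num]] ; [X [X n] + [X num]]]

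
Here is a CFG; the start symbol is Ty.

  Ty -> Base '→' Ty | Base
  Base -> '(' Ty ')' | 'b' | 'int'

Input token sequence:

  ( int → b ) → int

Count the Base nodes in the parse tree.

4

[Ty [Base ( [Ty [Base int] → [Ty [Base b]]] )] → [Ty [Base int]]]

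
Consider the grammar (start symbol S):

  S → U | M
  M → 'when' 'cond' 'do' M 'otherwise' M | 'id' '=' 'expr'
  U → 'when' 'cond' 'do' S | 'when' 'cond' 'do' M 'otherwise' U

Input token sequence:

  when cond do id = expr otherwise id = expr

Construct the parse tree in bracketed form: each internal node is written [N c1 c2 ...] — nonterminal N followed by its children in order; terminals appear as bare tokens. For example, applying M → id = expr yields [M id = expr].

[S [M when cond do [M id = expr] otherwise [M id = expr]]]

S
M
when cond do M otherwise M
when cond do id = expr otherwise M
when cond do id = expr otherwise id = expr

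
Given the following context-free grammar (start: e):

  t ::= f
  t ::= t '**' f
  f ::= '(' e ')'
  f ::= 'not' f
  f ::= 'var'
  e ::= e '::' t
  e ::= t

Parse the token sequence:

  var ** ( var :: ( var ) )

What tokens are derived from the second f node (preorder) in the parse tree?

[e [t [t [f var]] ** [f ( [e [e [t [f var]]] :: [t [f ( [e [t [f var]]] )]]] )]]]

( var :: ( var ) )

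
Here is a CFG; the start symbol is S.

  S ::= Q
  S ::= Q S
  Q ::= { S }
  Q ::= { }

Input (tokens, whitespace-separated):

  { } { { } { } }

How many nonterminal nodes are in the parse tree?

8

[S [Q { }] [S [Q { [S [Q { }] [S [Q { }]]] }]]]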